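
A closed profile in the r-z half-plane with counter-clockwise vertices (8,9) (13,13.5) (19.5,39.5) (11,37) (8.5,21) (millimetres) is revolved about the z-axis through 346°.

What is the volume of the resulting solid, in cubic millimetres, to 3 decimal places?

Volume = 13647.399 mm³

Profile (r,z), 5 vertices: (8,9) (13,13.5) (19.5,39.5) (11,37) (8.5,21)
edge 0: (8,9)→(13,13.5)  cross = 8·13.5 − 13·9 = -9.0000; (r_i+r_j)·cross = 21·-9.0000 = -189.0000
edge 1: (13,13.5)→(19.5,39.5)  cross = 13·39.5 − 19.5·13.5 = 250.2500; (r_i+r_j)·cross = 32.5·250.2500 = 8133.1250
edge 2: (19.5,39.5)→(11,37)  cross = 19.5·37 − 11·39.5 = 287.0000; (r_i+r_j)·cross = 30.5·287.0000 = 8753.5000
edge 3: (11,37)→(8.5,21)  cross = 11·21 − 8.5·37 = -83.5000; (r_i+r_j)·cross = 19.5·-83.5000 = -1628.2500
edge 4: (8.5,21)→(8,9)  cross = 8.5·9 − 8·21 = -91.5000; (r_i+r_j)·cross = 16.5·-91.5000 = -1509.7500
Σcross = 353.2500 → A = |Σcross|/2 = 176.6250 mm²
Σ(r_i+r_j)·cross = 13559.6250 → first moment M = |Σ|/6 = 2259.9375
R_c = M/A = 2259.9375/176.6250 = 12.7951 mm
θ = 346° = 6.038839 rad
V = θ·R_c·A = 6.038839·12.7951·176.6250 = 13647.399 mm³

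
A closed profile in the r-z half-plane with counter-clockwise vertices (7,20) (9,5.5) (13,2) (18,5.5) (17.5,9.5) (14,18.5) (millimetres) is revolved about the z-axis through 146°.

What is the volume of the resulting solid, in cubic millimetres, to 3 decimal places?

Volume = 4027.081 mm³

Profile (r,z), 6 vertices: (7,20) (9,5.5) (13,2) (18,5.5) (17.5,9.5) (14,18.5)
edge 0: (7,20)→(9,5.5)  cross = 7·5.5 − 9·20 = -141.5000; (r_i+r_j)·cross = 16·-141.5000 = -2264.0000
edge 1: (9,5.5)→(13,2)  cross = 9·2 − 13·5.5 = -53.5000; (r_i+r_j)·cross = 22·-53.5000 = -1177.0000
edge 2: (13,2)→(18,5.5)  cross = 13·5.5 − 18·2 = 35.5000; (r_i+r_j)·cross = 31·35.5000 = 1100.5000
edge 3: (18,5.5)→(17.5,9.5)  cross = 18·9.5 − 17.5·5.5 = 74.7500; (r_i+r_j)·cross = 35.5·74.7500 = 2653.6250
edge 4: (17.5,9.5)→(14,18.5)  cross = 17.5·18.5 − 14·9.5 = 190.7500; (r_i+r_j)·cross = 31.5·190.7500 = 6008.6250
edge 5: (14,18.5)→(7,20)  cross = 14·20 − 7·18.5 = 150.5000; (r_i+r_j)·cross = 21·150.5000 = 3160.5000
Σcross = 256.5000 → A = |Σcross|/2 = 128.2500 mm²
Σ(r_i+r_j)·cross = 9482.2500 → first moment M = |Σ|/6 = 1580.3750
R_c = M/A = 1580.3750/128.2500 = 12.3226 mm
θ = 146° = 2.548181 rad
V = θ·R_c·A = 2.548181·12.3226·128.2500 = 4027.081 mm³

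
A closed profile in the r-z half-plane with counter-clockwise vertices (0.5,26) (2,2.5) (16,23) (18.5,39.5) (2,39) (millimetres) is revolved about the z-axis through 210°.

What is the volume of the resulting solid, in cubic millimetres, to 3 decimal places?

Profile (r,z), 5 vertices: (0.5,26) (2,2.5) (16,23) (18.5,39.5) (2,39)
edge 0: (0.5,26)→(2,2.5)  cross = 0.5·2.5 − 2·26 = -50.7500; (r_i+r_j)·cross = 2.5·-50.7500 = -126.8750
edge 1: (2,2.5)→(16,23)  cross = 2·23 − 16·2.5 = 6.0000; (r_i+r_j)·cross = 18·6.0000 = 108.0000
edge 2: (16,23)→(18.5,39.5)  cross = 16·39.5 − 18.5·23 = 206.5000; (r_i+r_j)·cross = 34.5·206.5000 = 7124.2500
edge 3: (18.5,39.5)→(2,39)  cross = 18.5·39 − 2·39.5 = 642.5000; (r_i+r_j)·cross = 20.5·642.5000 = 13171.2500
edge 4: (2,39)→(0.5,26)  cross = 2·26 − 0.5·39 = 32.5000; (r_i+r_j)·cross = 2.5·32.5000 = 81.2500
Σcross = 836.7500 → A = |Σcross|/2 = 418.3750 mm²
Σ(r_i+r_j)·cross = 20357.8750 → first moment M = |Σ|/6 = 3392.9792
R_c = M/A = 3392.9792/418.3750 = 8.1099 mm
θ = 210° = 3.665191 rad
V = θ·R_c·A = 3.665191·8.1099·418.3750 = 12435.918 mm³

Volume = 12435.918 mm³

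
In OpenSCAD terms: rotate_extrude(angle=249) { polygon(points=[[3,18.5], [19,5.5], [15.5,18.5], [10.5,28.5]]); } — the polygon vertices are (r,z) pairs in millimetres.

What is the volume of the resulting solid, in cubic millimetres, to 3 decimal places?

Profile (r,z), 4 vertices: (3,18.5) (19,5.5) (15.5,18.5) (10.5,28.5)
edge 0: (3,18.5)→(19,5.5)  cross = 3·5.5 − 19·18.5 = -335.0000; (r_i+r_j)·cross = 22·-335.0000 = -7370.0000
edge 1: (19,5.5)→(15.5,18.5)  cross = 19·18.5 − 15.5·5.5 = 266.2500; (r_i+r_j)·cross = 34.5·266.2500 = 9185.6250
edge 2: (15.5,18.5)→(10.5,28.5)  cross = 15.5·28.5 − 10.5·18.5 = 247.5000; (r_i+r_j)·cross = 26·247.5000 = 6435.0000
edge 3: (10.5,28.5)→(3,18.5)  cross = 10.5·18.5 − 3·28.5 = 108.7500; (r_i+r_j)·cross = 13.5·108.7500 = 1468.1250
Σcross = 287.5000 → A = |Σcross|/2 = 143.7500 mm²
Σ(r_i+r_j)·cross = 9718.7500 → first moment M = |Σ|/6 = 1619.7917
R_c = M/A = 1619.7917/143.7500 = 11.2681 mm
θ = 249° = 4.345870 rad
V = θ·R_c·A = 4.345870·11.2681·143.7500 = 7039.404 mm³

Volume = 7039.404 mm³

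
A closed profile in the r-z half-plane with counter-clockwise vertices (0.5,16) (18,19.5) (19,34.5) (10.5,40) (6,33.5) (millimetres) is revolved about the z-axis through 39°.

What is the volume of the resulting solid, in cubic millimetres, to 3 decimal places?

Volume = 2066.256 mm³

Profile (r,z), 5 vertices: (0.5,16) (18,19.5) (19,34.5) (10.5,40) (6,33.5)
edge 0: (0.5,16)→(18,19.5)  cross = 0.5·19.5 − 18·16 = -278.2500; (r_i+r_j)·cross = 18.5·-278.2500 = -5147.6250
edge 1: (18,19.5)→(19,34.5)  cross = 18·34.5 − 19·19.5 = 250.5000; (r_i+r_j)·cross = 37·250.5000 = 9268.5000
edge 2: (19,34.5)→(10.5,40)  cross = 19·40 − 10.5·34.5 = 397.7500; (r_i+r_j)·cross = 29.5·397.7500 = 11733.6250
edge 3: (10.5,40)→(6,33.5)  cross = 10.5·33.5 − 6·40 = 111.7500; (r_i+r_j)·cross = 16.5·111.7500 = 1843.8750
edge 4: (6,33.5)→(0.5,16)  cross = 6·16 − 0.5·33.5 = 79.2500; (r_i+r_j)·cross = 6.5·79.2500 = 515.1250
Σcross = 561.0000 → A = |Σcross|/2 = 280.5000 mm²
Σ(r_i+r_j)·cross = 18213.5000 → first moment M = |Σ|/6 = 3035.5833
R_c = M/A = 3035.5833/280.5000 = 10.8220 mm
θ = 39° = 0.680678 rad
V = θ·R_c·A = 0.680678·10.8220·280.5000 = 2066.256 mm³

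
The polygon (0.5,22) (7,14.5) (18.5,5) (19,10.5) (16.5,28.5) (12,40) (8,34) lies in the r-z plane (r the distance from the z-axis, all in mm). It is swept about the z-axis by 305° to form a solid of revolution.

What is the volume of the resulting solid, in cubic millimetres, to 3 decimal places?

Profile (r,z), 7 vertices: (0.5,22) (7,14.5) (18.5,5) (19,10.5) (16.5,28.5) (12,40) (8,34)
edge 0: (0.5,22)→(7,14.5)  cross = 0.5·14.5 − 7·22 = -146.7500; (r_i+r_j)·cross = 7.5·-146.7500 = -1100.6250
edge 1: (7,14.5)→(18.5,5)  cross = 7·5 − 18.5·14.5 = -233.2500; (r_i+r_j)·cross = 25.5·-233.2500 = -5947.8750
edge 2: (18.5,5)→(19,10.5)  cross = 18.5·10.5 − 19·5 = 99.2500; (r_i+r_j)·cross = 37.5·99.2500 = 3721.8750
edge 3: (19,10.5)→(16.5,28.5)  cross = 19·28.5 − 16.5·10.5 = 368.2500; (r_i+r_j)·cross = 35.5·368.2500 = 13072.8750
edge 4: (16.5,28.5)→(12,40)  cross = 16.5·40 − 12·28.5 = 318.0000; (r_i+r_j)·cross = 28.5·318.0000 = 9063.0000
edge 5: (12,40)→(8,34)  cross = 12·34 − 8·40 = 88.0000; (r_i+r_j)·cross = 20·88.0000 = 1760.0000
edge 6: (8,34)→(0.5,22)  cross = 8·22 − 0.5·34 = 159.0000; (r_i+r_j)·cross = 8.5·159.0000 = 1351.5000
Σcross = 652.5000 → A = |Σcross|/2 = 326.2500 mm²
Σ(r_i+r_j)·cross = 21920.7500 → first moment M = |Σ|/6 = 3653.4583
R_c = M/A = 3653.4583/326.2500 = 11.1983 mm
θ = 305° = 5.323254 rad
V = θ·R_c·A = 5.323254·11.1983·326.2500 = 19448.287 mm³

Volume = 19448.287 mm³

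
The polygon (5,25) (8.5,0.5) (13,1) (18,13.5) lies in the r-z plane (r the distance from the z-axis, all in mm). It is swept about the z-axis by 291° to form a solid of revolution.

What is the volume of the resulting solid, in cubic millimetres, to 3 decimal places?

Volume = 9216.525 mm³

Profile (r,z), 4 vertices: (5,25) (8.5,0.5) (13,1) (18,13.5)
edge 0: (5,25)→(8.5,0.5)  cross = 5·0.5 − 8.5·25 = -210.0000; (r_i+r_j)·cross = 13.5·-210.0000 = -2835.0000
edge 1: (8.5,0.5)→(13,1)  cross = 8.5·1 − 13·0.5 = 2.0000; (r_i+r_j)·cross = 21.5·2.0000 = 43.0000
edge 2: (13,1)→(18,13.5)  cross = 13·13.5 − 18·1 = 157.5000; (r_i+r_j)·cross = 31·157.5000 = 4882.5000
edge 3: (18,13.5)→(5,25)  cross = 18·25 − 5·13.5 = 382.5000; (r_i+r_j)·cross = 23·382.5000 = 8797.5000
Σcross = 332.0000 → A = |Σcross|/2 = 166.0000 mm²
Σ(r_i+r_j)·cross = 10888.0000 → first moment M = |Σ|/6 = 1814.6667
R_c = M/A = 1814.6667/166.0000 = 10.9317 mm
θ = 291° = 5.078908 rad
V = θ·R_c·A = 5.078908·10.9317·166.0000 = 9216.525 mm³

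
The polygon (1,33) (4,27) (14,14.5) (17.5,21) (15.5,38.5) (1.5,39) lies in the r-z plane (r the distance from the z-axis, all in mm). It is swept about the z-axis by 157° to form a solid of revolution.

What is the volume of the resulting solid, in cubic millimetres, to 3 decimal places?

Volume = 7214.003 mm³

Profile (r,z), 6 vertices: (1,33) (4,27) (14,14.5) (17.5,21) (15.5,38.5) (1.5,39)
edge 0: (1,33)→(4,27)  cross = 1·27 − 4·33 = -105.0000; (r_i+r_j)·cross = 5·-105.0000 = -525.0000
edge 1: (4,27)→(14,14.5)  cross = 4·14.5 − 14·27 = -320.0000; (r_i+r_j)·cross = 18·-320.0000 = -5760.0000
edge 2: (14,14.5)→(17.5,21)  cross = 14·21 − 17.5·14.5 = 40.2500; (r_i+r_j)·cross = 31.5·40.2500 = 1267.8750
edge 3: (17.5,21)→(15.5,38.5)  cross = 17.5·38.5 − 15.5·21 = 348.2500; (r_i+r_j)·cross = 33·348.2500 = 11492.2500
edge 4: (15.5,38.5)→(1.5,39)  cross = 15.5·39 − 1.5·38.5 = 546.7500; (r_i+r_j)·cross = 17·546.7500 = 9294.7500
edge 5: (1.5,39)→(1,33)  cross = 1.5·33 − 1·39 = 10.5000; (r_i+r_j)·cross = 2.5·10.5000 = 26.2500
Σcross = 520.7500 → A = |Σcross|/2 = 260.3750 mm²
Σ(r_i+r_j)·cross = 15796.1250 → first moment M = |Σ|/6 = 2632.6875
R_c = M/A = 2632.6875/260.3750 = 10.1111 mm
θ = 157° = 2.740167 rad
V = θ·R_c·A = 2.740167·10.1111·260.3750 = 7214.003 mm³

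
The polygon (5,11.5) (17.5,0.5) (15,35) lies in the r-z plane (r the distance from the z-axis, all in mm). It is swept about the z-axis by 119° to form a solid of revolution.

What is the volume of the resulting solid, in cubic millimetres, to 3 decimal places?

Profile (r,z), 3 vertices: (5,11.5) (17.5,0.5) (15,35)
edge 0: (5,11.5)→(17.5,0.5)  cross = 5·0.5 − 17.5·11.5 = -198.7500; (r_i+r_j)·cross = 22.5·-198.7500 = -4471.8750
edge 1: (17.5,0.5)→(15,35)  cross = 17.5·35 − 15·0.5 = 605.0000; (r_i+r_j)·cross = 32.5·605.0000 = 19662.5000
edge 2: (15,35)→(5,11.5)  cross = 15·11.5 − 5·35 = -2.5000; (r_i+r_j)·cross = 20·-2.5000 = -50.0000
Σcross = 403.7500 → A = |Σcross|/2 = 201.8750 mm²
Σ(r_i+r_j)·cross = 15140.6250 → first moment M = |Σ|/6 = 2523.4375
R_c = M/A = 2523.4375/201.8750 = 12.5000 mm
θ = 119° = 2.076942 rad
V = θ·R_c·A = 2.076942·12.5000·201.8750 = 5241.033 mm³

Volume = 5241.033 mm³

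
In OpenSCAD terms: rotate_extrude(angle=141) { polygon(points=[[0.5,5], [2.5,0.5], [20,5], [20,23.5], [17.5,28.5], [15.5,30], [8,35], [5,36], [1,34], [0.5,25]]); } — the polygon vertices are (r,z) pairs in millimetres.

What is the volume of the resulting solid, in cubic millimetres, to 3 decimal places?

Volume = 13495.500 mm³

Profile (r,z), 10 vertices: (0.5,5) (2.5,0.5) (20,5) (20,23.5) (17.5,28.5) (15.5,30) (8,35) (5,36) (1,34) (0.5,25)
edge 0: (0.5,5)→(2.5,0.5)  cross = 0.5·0.5 − 2.5·5 = -12.2500; (r_i+r_j)·cross = 3·-12.2500 = -36.7500
edge 1: (2.5,0.5)→(20,5)  cross = 2.5·5 − 20·0.5 = 2.5000; (r_i+r_j)·cross = 22.5·2.5000 = 56.2500
edge 2: (20,5)→(20,23.5)  cross = 20·23.5 − 20·5 = 370.0000; (r_i+r_j)·cross = 40·370.0000 = 14800.0000
edge 3: (20,23.5)→(17.5,28.5)  cross = 20·28.5 − 17.5·23.5 = 158.7500; (r_i+r_j)·cross = 37.5·158.7500 = 5953.1250
edge 4: (17.5,28.5)→(15.5,30)  cross = 17.5·30 − 15.5·28.5 = 83.2500; (r_i+r_j)·cross = 33·83.2500 = 2747.2500
edge 5: (15.5,30)→(8,35)  cross = 15.5·35 − 8·30 = 302.5000; (r_i+r_j)·cross = 23.5·302.5000 = 7108.7500
edge 6: (8,35)→(5,36)  cross = 8·36 − 5·35 = 113.0000; (r_i+r_j)·cross = 13·113.0000 = 1469.0000
edge 7: (5,36)→(1,34)  cross = 5·34 − 1·36 = 134.0000; (r_i+r_j)·cross = 6·134.0000 = 804.0000
edge 8: (1,34)→(0.5,25)  cross = 1·25 − 0.5·34 = 8.0000; (r_i+r_j)·cross = 1.5·8.0000 = 12.0000
edge 9: (0.5,25)→(0.5,5)  cross = 0.5·5 − 0.5·25 = -10.0000; (r_i+r_j)·cross = 1·-10.0000 = -10.0000
Σcross = 1149.7500 → A = |Σcross|/2 = 574.8750 mm²
Σ(r_i+r_j)·cross = 32903.6250 → first moment M = |Σ|/6 = 5483.9375
R_c = M/A = 5483.9375/574.8750 = 9.5394 mm
θ = 141° = 2.460914 rad
V = θ·R_c·A = 2.460914·9.5394·574.8750 = 13495.500 mm³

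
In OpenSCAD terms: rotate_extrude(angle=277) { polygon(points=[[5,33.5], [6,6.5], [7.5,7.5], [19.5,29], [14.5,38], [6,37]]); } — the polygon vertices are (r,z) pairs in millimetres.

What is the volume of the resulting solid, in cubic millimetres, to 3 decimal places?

Volume = 14033.827 mm³

Profile (r,z), 6 vertices: (5,33.5) (6,6.5) (7.5,7.5) (19.5,29) (14.5,38) (6,37)
edge 0: (5,33.5)→(6,6.5)  cross = 5·6.5 − 6·33.5 = -168.5000; (r_i+r_j)·cross = 11·-168.5000 = -1853.5000
edge 1: (6,6.5)→(7.5,7.5)  cross = 6·7.5 − 7.5·6.5 = -3.7500; (r_i+r_j)·cross = 13.5·-3.7500 = -50.6250
edge 2: (7.5,7.5)→(19.5,29)  cross = 7.5·29 − 19.5·7.5 = 71.2500; (r_i+r_j)·cross = 27·71.2500 = 1923.7500
edge 3: (19.5,29)→(14.5,38)  cross = 19.5·38 − 14.5·29 = 320.5000; (r_i+r_j)·cross = 34·320.5000 = 10897.0000
edge 4: (14.5,38)→(6,37)  cross = 14.5·37 − 6·38 = 308.5000; (r_i+r_j)·cross = 20.5·308.5000 = 6324.2500
edge 5: (6,37)→(5,33.5)  cross = 6·33.5 − 5·37 = 16.0000; (r_i+r_j)·cross = 11·16.0000 = 176.0000
Σcross = 544.0000 → A = |Σcross|/2 = 272.0000 mm²
Σ(r_i+r_j)·cross = 17416.8750 → first moment M = |Σ|/6 = 2902.8125
R_c = M/A = 2902.8125/272.0000 = 10.6721 mm
θ = 277° = 4.834562 rad
V = θ·R_c·A = 4.834562·10.6721·272.0000 = 14033.827 mm³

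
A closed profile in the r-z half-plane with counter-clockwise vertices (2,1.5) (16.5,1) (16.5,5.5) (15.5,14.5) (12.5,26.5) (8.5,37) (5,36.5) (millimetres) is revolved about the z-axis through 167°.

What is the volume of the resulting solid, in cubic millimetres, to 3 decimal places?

Volume = 9520.381 mm³

Profile (r,z), 7 vertices: (2,1.5) (16.5,1) (16.5,5.5) (15.5,14.5) (12.5,26.5) (8.5,37) (5,36.5)
edge 0: (2,1.5)→(16.5,1)  cross = 2·1 − 16.5·1.5 = -22.7500; (r_i+r_j)·cross = 18.5·-22.7500 = -420.8750
edge 1: (16.5,1)→(16.5,5.5)  cross = 16.5·5.5 − 16.5·1 = 74.2500; (r_i+r_j)·cross = 33·74.2500 = 2450.2500
edge 2: (16.5,5.5)→(15.5,14.5)  cross = 16.5·14.5 − 15.5·5.5 = 154.0000; (r_i+r_j)·cross = 32·154.0000 = 4928.0000
edge 3: (15.5,14.5)→(12.5,26.5)  cross = 15.5·26.5 − 12.5·14.5 = 229.5000; (r_i+r_j)·cross = 28·229.5000 = 6426.0000
edge 4: (12.5,26.5)→(8.5,37)  cross = 12.5·37 − 8.5·26.5 = 237.2500; (r_i+r_j)·cross = 21·237.2500 = 4982.2500
edge 5: (8.5,37)→(5,36.5)  cross = 8.5·36.5 − 5·37 = 125.2500; (r_i+r_j)·cross = 13.5·125.2500 = 1690.8750
edge 6: (5,36.5)→(2,1.5)  cross = 5·1.5 − 2·36.5 = -65.5000; (r_i+r_j)·cross = 7·-65.5000 = -458.5000
Σcross = 732.0000 → A = |Σcross|/2 = 366.0000 mm²
Σ(r_i+r_j)·cross = 19598.0000 → first moment M = |Σ|/6 = 3266.3333
R_c = M/A = 3266.3333/366.0000 = 8.9244 mm
θ = 167° = 2.914700 rad
V = θ·R_c·A = 2.914700·8.9244·366.0000 = 9520.381 mm³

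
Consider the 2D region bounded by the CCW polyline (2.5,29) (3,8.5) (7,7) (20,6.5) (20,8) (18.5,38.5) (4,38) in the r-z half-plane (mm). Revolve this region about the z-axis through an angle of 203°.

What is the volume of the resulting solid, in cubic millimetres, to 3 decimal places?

Volume = 20276.620 mm³

Profile (r,z), 7 vertices: (2.5,29) (3,8.5) (7,7) (20,6.5) (20,8) (18.5,38.5) (4,38)
edge 0: (2.5,29)→(3,8.5)  cross = 2.5·8.5 − 3·29 = -65.7500; (r_i+r_j)·cross = 5.5·-65.7500 = -361.6250
edge 1: (3,8.5)→(7,7)  cross = 3·7 − 7·8.5 = -38.5000; (r_i+r_j)·cross = 10·-38.5000 = -385.0000
edge 2: (7,7)→(20,6.5)  cross = 7·6.5 − 20·7 = -94.5000; (r_i+r_j)·cross = 27·-94.5000 = -2551.5000
edge 3: (20,6.5)→(20,8)  cross = 20·8 − 20·6.5 = 30.0000; (r_i+r_j)·cross = 40·30.0000 = 1200.0000
edge 4: (20,8)→(18.5,38.5)  cross = 20·38.5 − 18.5·8 = 622.0000; (r_i+r_j)·cross = 38.5·622.0000 = 23947.0000
edge 5: (18.5,38.5)→(4,38)  cross = 18.5·38 − 4·38.5 = 549.0000; (r_i+r_j)·cross = 22.5·549.0000 = 12352.5000
edge 6: (4,38)→(2.5,29)  cross = 4·29 − 2.5·38 = 21.0000; (r_i+r_j)·cross = 6.5·21.0000 = 136.5000
Σcross = 1023.2500 → A = |Σcross|/2 = 511.6250 mm²
Σ(r_i+r_j)·cross = 34337.8750 → first moment M = |Σ|/6 = 5722.9792
R_c = M/A = 5722.9792/511.6250 = 11.1859 mm
θ = 203° = 3.543018 rad
V = θ·R_c·A = 3.543018·11.1859·511.6250 = 20276.620 mm³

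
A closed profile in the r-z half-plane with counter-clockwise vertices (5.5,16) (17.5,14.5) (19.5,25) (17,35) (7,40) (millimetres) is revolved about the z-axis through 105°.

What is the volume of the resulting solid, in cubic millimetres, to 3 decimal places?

Profile (r,z), 5 vertices: (5.5,16) (17.5,14.5) (19.5,25) (17,35) (7,40)
edge 0: (5.5,16)→(17.5,14.5)  cross = 5.5·14.5 − 17.5·16 = -200.2500; (r_i+r_j)·cross = 23·-200.2500 = -4605.7500
edge 1: (17.5,14.5)→(19.5,25)  cross = 17.5·25 − 19.5·14.5 = 154.7500; (r_i+r_j)·cross = 37·154.7500 = 5725.7500
edge 2: (19.5,25)→(17,35)  cross = 19.5·35 − 17·25 = 257.5000; (r_i+r_j)·cross = 36.5·257.5000 = 9398.7500
edge 3: (17,35)→(7,40)  cross = 17·40 − 7·35 = 435.0000; (r_i+r_j)·cross = 24·435.0000 = 10440.0000
edge 4: (7,40)→(5.5,16)  cross = 7·16 − 5.5·40 = -108.0000; (r_i+r_j)·cross = 12.5·-108.0000 = -1350.0000
Σcross = 539.0000 → A = |Σcross|/2 = 269.5000 mm²
Σ(r_i+r_j)·cross = 19608.7500 → first moment M = |Σ|/6 = 3268.1250
R_c = M/A = 3268.1250/269.5000 = 12.1266 mm
θ = 105° = 1.832596 rad
V = θ·R_c·A = 1.832596·12.1266·269.5000 = 5989.152 mm³

Volume = 5989.152 mm³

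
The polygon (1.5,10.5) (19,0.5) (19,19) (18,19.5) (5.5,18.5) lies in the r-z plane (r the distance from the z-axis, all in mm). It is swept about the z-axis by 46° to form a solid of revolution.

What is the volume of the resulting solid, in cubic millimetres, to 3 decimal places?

Volume = 2121.167 mm³

Profile (r,z), 5 vertices: (1.5,10.5) (19,0.5) (19,19) (18,19.5) (5.5,18.5)
edge 0: (1.5,10.5)→(19,0.5)  cross = 1.5·0.5 − 19·10.5 = -198.7500; (r_i+r_j)·cross = 20.5·-198.7500 = -4074.3750
edge 1: (19,0.5)→(19,19)  cross = 19·19 − 19·0.5 = 351.5000; (r_i+r_j)·cross = 38·351.5000 = 13357.0000
edge 2: (19,19)→(18,19.5)  cross = 19·19.5 − 18·19 = 28.5000; (r_i+r_j)·cross = 37·28.5000 = 1054.5000
edge 3: (18,19.5)→(5.5,18.5)  cross = 18·18.5 − 5.5·19.5 = 225.7500; (r_i+r_j)·cross = 23.5·225.7500 = 5305.1250
edge 4: (5.5,18.5)→(1.5,10.5)  cross = 5.5·10.5 − 1.5·18.5 = 30.0000; (r_i+r_j)·cross = 7·30.0000 = 210.0000
Σcross = 437.0000 → A = |Σcross|/2 = 218.5000 mm²
Σ(r_i+r_j)·cross = 15852.2500 → first moment M = |Σ|/6 = 2642.0417
R_c = M/A = 2642.0417/218.5000 = 12.0917 mm
θ = 46° = 0.802851 rad
V = θ·R_c·A = 0.802851·12.0917·218.5000 = 2121.167 mm³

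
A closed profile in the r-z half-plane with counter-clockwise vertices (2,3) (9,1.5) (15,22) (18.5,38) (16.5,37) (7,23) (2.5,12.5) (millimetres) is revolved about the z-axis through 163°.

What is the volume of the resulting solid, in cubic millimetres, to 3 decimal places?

Volume = 6855.703 mm³

Profile (r,z), 7 vertices: (2,3) (9,1.5) (15,22) (18.5,38) (16.5,37) (7,23) (2.5,12.5)
edge 0: (2,3)→(9,1.5)  cross = 2·1.5 − 9·3 = -24.0000; (r_i+r_j)·cross = 11·-24.0000 = -264.0000
edge 1: (9,1.5)→(15,22)  cross = 9·22 − 15·1.5 = 175.5000; (r_i+r_j)·cross = 24·175.5000 = 4212.0000
edge 2: (15,22)→(18.5,38)  cross = 15·38 − 18.5·22 = 163.0000; (r_i+r_j)·cross = 33.5·163.0000 = 5460.5000
edge 3: (18.5,38)→(16.5,37)  cross = 18.5·37 − 16.5·38 = 57.5000; (r_i+r_j)·cross = 35·57.5000 = 2012.5000
edge 4: (16.5,37)→(7,23)  cross = 16.5·23 − 7·37 = 120.5000; (r_i+r_j)·cross = 23.5·120.5000 = 2831.7500
edge 5: (7,23)→(2.5,12.5)  cross = 7·12.5 − 2.5·23 = 30.0000; (r_i+r_j)·cross = 9.5·30.0000 = 285.0000
edge 6: (2.5,12.5)→(2,3)  cross = 2.5·3 − 2·12.5 = -17.5000; (r_i+r_j)·cross = 4.5·-17.5000 = -78.7500
Σcross = 505.0000 → A = |Σcross|/2 = 252.5000 mm²
Σ(r_i+r_j)·cross = 14459.0000 → first moment M = |Σ|/6 = 2409.8333
R_c = M/A = 2409.8333/252.5000 = 9.5439 mm
θ = 163° = 2.844887 rad
V = θ·R_c·A = 2.844887·9.5439·252.5000 = 6855.703 mm³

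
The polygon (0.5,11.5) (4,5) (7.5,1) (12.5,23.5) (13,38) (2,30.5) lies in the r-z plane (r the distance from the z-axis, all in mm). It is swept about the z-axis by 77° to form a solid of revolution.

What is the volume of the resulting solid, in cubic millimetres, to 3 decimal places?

Profile (r,z), 6 vertices: (0.5,11.5) (4,5) (7.5,1) (12.5,23.5) (13,38) (2,30.5)
edge 0: (0.5,11.5)→(4,5)  cross = 0.5·5 − 4·11.5 = -43.5000; (r_i+r_j)·cross = 4.5·-43.5000 = -195.7500
edge 1: (4,5)→(7.5,1)  cross = 4·1 − 7.5·5 = -33.5000; (r_i+r_j)·cross = 11.5·-33.5000 = -385.2500
edge 2: (7.5,1)→(12.5,23.5)  cross = 7.5·23.5 − 12.5·1 = 163.7500; (r_i+r_j)·cross = 20·163.7500 = 3275.0000
edge 3: (12.5,23.5)→(13,38)  cross = 12.5·38 − 13·23.5 = 169.5000; (r_i+r_j)·cross = 25.5·169.5000 = 4322.2500
edge 4: (13,38)→(2,30.5)  cross = 13·30.5 − 2·38 = 320.5000; (r_i+r_j)·cross = 15·320.5000 = 4807.5000
edge 5: (2,30.5)→(0.5,11.5)  cross = 2·11.5 − 0.5·30.5 = 7.7500; (r_i+r_j)·cross = 2.5·7.7500 = 19.3750
Σcross = 584.5000 → A = |Σcross|/2 = 292.2500 mm²
Σ(r_i+r_j)·cross = 11843.1250 → first moment M = |Σ|/6 = 1973.8542
R_c = M/A = 1973.8542/292.2500 = 6.7540 mm
θ = 77° = 1.343904 rad
V = θ·R_c·A = 1.343904·6.7540·292.2500 = 2652.670 mm³

Volume = 2652.670 mm³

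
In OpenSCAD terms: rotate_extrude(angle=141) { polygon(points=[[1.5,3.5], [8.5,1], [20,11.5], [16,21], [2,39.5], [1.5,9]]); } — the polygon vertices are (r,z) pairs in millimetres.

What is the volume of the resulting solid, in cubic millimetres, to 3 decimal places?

Profile (r,z), 6 vertices: (1.5,3.5) (8.5,1) (20,11.5) (16,21) (2,39.5) (1.5,9)
edge 0: (1.5,3.5)→(8.5,1)  cross = 1.5·1 − 8.5·3.5 = -28.2500; (r_i+r_j)·cross = 10·-28.2500 = -282.5000
edge 1: (8.5,1)→(20,11.5)  cross = 8.5·11.5 − 20·1 = 77.7500; (r_i+r_j)·cross = 28.5·77.7500 = 2215.8750
edge 2: (20,11.5)→(16,21)  cross = 20·21 − 16·11.5 = 236.0000; (r_i+r_j)·cross = 36·236.0000 = 8496.0000
edge 3: (16,21)→(2,39.5)  cross = 16·39.5 − 2·21 = 590.0000; (r_i+r_j)·cross = 18·590.0000 = 10620.0000
edge 4: (2,39.5)→(1.5,9)  cross = 2·9 − 1.5·39.5 = -41.2500; (r_i+r_j)·cross = 3.5·-41.2500 = -144.3750
edge 5: (1.5,9)→(1.5,3.5)  cross = 1.5·3.5 − 1.5·9 = -8.2500; (r_i+r_j)·cross = 3·-8.2500 = -24.7500
Σcross = 826.0000 → A = |Σcross|/2 = 413.0000 mm²
Σ(r_i+r_j)·cross = 20880.2500 → first moment M = |Σ|/6 = 3480.0417
R_c = M/A = 3480.0417/413.0000 = 8.4263 mm
θ = 141° = 2.460914 rad
V = θ·R_c·A = 2.460914·8.4263·413.0000 = 8564.084 mm³

Volume = 8564.084 mm³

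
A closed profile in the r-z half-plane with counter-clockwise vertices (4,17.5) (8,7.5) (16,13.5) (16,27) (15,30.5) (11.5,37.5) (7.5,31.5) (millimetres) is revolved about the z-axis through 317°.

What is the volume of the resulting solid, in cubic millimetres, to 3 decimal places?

Volume = 13912.650 mm³

Profile (r,z), 7 vertices: (4,17.5) (8,7.5) (16,13.5) (16,27) (15,30.5) (11.5,37.5) (7.5,31.5)
edge 0: (4,17.5)→(8,7.5)  cross = 4·7.5 − 8·17.5 = -110.0000; (r_i+r_j)·cross = 12·-110.0000 = -1320.0000
edge 1: (8,7.5)→(16,13.5)  cross = 8·13.5 − 16·7.5 = -12.0000; (r_i+r_j)·cross = 24·-12.0000 = -288.0000
edge 2: (16,13.5)→(16,27)  cross = 16·27 − 16·13.5 = 216.0000; (r_i+r_j)·cross = 32·216.0000 = 6912.0000
edge 3: (16,27)→(15,30.5)  cross = 16·30.5 − 15·27 = 83.0000; (r_i+r_j)·cross = 31·83.0000 = 2573.0000
edge 4: (15,30.5)→(11.5,37.5)  cross = 15·37.5 − 11.5·30.5 = 211.7500; (r_i+r_j)·cross = 26.5·211.7500 = 5611.3750
edge 5: (11.5,37.5)→(7.5,31.5)  cross = 11.5·31.5 − 7.5·37.5 = 81.0000; (r_i+r_j)·cross = 19·81.0000 = 1539.0000
edge 6: (7.5,31.5)→(4,17.5)  cross = 7.5·17.5 − 4·31.5 = 5.2500; (r_i+r_j)·cross = 11.5·5.2500 = 60.3750
Σcross = 475.0000 → A = |Σcross|/2 = 237.5000 mm²
Σ(r_i+r_j)·cross = 15087.7500 → first moment M = |Σ|/6 = 2514.6250
R_c = M/A = 2514.6250/237.5000 = 10.5879 mm
θ = 317° = 5.532694 rad
V = θ·R_c·A = 5.532694·10.5879·237.5000 = 13912.650 mm³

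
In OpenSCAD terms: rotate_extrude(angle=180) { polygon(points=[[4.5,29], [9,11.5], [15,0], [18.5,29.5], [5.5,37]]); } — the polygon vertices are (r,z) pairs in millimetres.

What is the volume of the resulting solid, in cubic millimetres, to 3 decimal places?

Volume = 10641.032 mm³

Profile (r,z), 5 vertices: (4.5,29) (9,11.5) (15,0) (18.5,29.5) (5.5,37)
edge 0: (4.5,29)→(9,11.5)  cross = 4.5·11.5 − 9·29 = -209.2500; (r_i+r_j)·cross = 13.5·-209.2500 = -2824.8750
edge 1: (9,11.5)→(15,0)  cross = 9·0 − 15·11.5 = -172.5000; (r_i+r_j)·cross = 24·-172.5000 = -4140.0000
edge 2: (15,0)→(18.5,29.5)  cross = 15·29.5 − 18.5·0 = 442.5000; (r_i+r_j)·cross = 33.5·442.5000 = 14823.7500
edge 3: (18.5,29.5)→(5.5,37)  cross = 18.5·37 − 5.5·29.5 = 522.2500; (r_i+r_j)·cross = 24·522.2500 = 12534.0000
edge 4: (5.5,37)→(4.5,29)  cross = 5.5·29 − 4.5·37 = -7.0000; (r_i+r_j)·cross = 10·-7.0000 = -70.0000
Σcross = 576.0000 → A = |Σcross|/2 = 288.0000 mm²
Σ(r_i+r_j)·cross = 20322.8750 → first moment M = |Σ|/6 = 3387.1458
R_c = M/A = 3387.1458/288.0000 = 11.7609 mm
θ = 180° = 3.141593 rad
V = θ·R_c·A = 3.141593·11.7609·288.0000 = 10641.032 mm³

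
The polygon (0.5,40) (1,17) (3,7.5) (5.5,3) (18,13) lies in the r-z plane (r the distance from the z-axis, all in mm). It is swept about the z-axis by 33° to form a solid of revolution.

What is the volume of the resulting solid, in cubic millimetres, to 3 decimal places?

Profile (r,z), 5 vertices: (0.5,40) (1,17) (3,7.5) (5.5,3) (18,13)
edge 0: (0.5,40)→(1,17)  cross = 0.5·17 − 1·40 = -31.5000; (r_i+r_j)·cross = 1.5·-31.5000 = -47.2500
edge 1: (1,17)→(3,7.5)  cross = 1·7.5 − 3·17 = -43.5000; (r_i+r_j)·cross = 4·-43.5000 = -174.0000
edge 2: (3,7.5)→(5.5,3)  cross = 3·3 − 5.5·7.5 = -32.2500; (r_i+r_j)·cross = 8.5·-32.2500 = -274.1250
edge 3: (5.5,3)→(18,13)  cross = 5.5·13 − 18·3 = 17.5000; (r_i+r_j)·cross = 23.5·17.5000 = 411.2500
edge 4: (18,13)→(0.5,40)  cross = 18·40 − 0.5·13 = 713.5000; (r_i+r_j)·cross = 18.5·713.5000 = 13199.7500
Σcross = 623.7500 → A = |Σcross|/2 = 311.8750 mm²
Σ(r_i+r_j)·cross = 13115.6250 → first moment M = |Σ|/6 = 2185.9375
R_c = M/A = 2185.9375/311.8750 = 7.0090 mm
θ = 33° = 0.575959 rad
V = θ·R_c·A = 0.575959·7.0090·311.8750 = 1259.010 mm³

Volume = 1259.010 mm³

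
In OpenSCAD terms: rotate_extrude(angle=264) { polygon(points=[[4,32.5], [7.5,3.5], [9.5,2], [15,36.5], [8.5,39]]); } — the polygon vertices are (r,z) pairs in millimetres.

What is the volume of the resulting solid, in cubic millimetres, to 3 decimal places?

Profile (r,z), 5 vertices: (4,32.5) (7.5,3.5) (9.5,2) (15,36.5) (8.5,39)
edge 0: (4,32.5)→(7.5,3.5)  cross = 4·3.5 − 7.5·32.5 = -229.7500; (r_i+r_j)·cross = 11.5·-229.7500 = -2642.1250
edge 1: (7.5,3.5)→(9.5,2)  cross = 7.5·2 − 9.5·3.5 = -18.2500; (r_i+r_j)·cross = 17·-18.2500 = -310.2500
edge 2: (9.5,2)→(15,36.5)  cross = 9.5·36.5 − 15·2 = 316.7500; (r_i+r_j)·cross = 24.5·316.7500 = 7760.3750
edge 3: (15,36.5)→(8.5,39)  cross = 15·39 − 8.5·36.5 = 274.7500; (r_i+r_j)·cross = 23.5·274.7500 = 6456.6250
edge 4: (8.5,39)→(4,32.5)  cross = 8.5·32.5 − 4·39 = 120.2500; (r_i+r_j)·cross = 12.5·120.2500 = 1503.1250
Σcross = 463.7500 → A = |Σcross|/2 = 231.8750 mm²
Σ(r_i+r_j)·cross = 12767.7500 → first moment M = |Σ|/6 = 2127.9583
R_c = M/A = 2127.9583/231.8750 = 9.1772 mm
θ = 264° = 4.607669 rad
V = θ·R_c·A = 4.607669·9.1772·231.8750 = 9804.928 mm³

Volume = 9804.928 mm³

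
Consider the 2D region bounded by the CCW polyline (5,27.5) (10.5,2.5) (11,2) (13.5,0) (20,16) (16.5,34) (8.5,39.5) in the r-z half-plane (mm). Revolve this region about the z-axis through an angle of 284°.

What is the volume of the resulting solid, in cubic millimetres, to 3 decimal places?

Profile (r,z), 7 vertices: (5,27.5) (10.5,2.5) (11,2) (13.5,0) (20,16) (16.5,34) (8.5,39.5)
edge 0: (5,27.5)→(10.5,2.5)  cross = 5·2.5 − 10.5·27.5 = -276.2500; (r_i+r_j)·cross = 15.5·-276.2500 = -4281.8750
edge 1: (10.5,2.5)→(11,2)  cross = 10.5·2 − 11·2.5 = -6.5000; (r_i+r_j)·cross = 21.5·-6.5000 = -139.7500
edge 2: (11,2)→(13.5,0)  cross = 11·0 − 13.5·2 = -27.0000; (r_i+r_j)·cross = 24.5·-27.0000 = -661.5000
edge 3: (13.5,0)→(20,16)  cross = 13.5·16 − 20·0 = 216.0000; (r_i+r_j)·cross = 33.5·216.0000 = 7236.0000
edge 4: (20,16)→(16.5,34)  cross = 20·34 − 16.5·16 = 416.0000; (r_i+r_j)·cross = 36.5·416.0000 = 15184.0000
edge 5: (16.5,34)→(8.5,39.5)  cross = 16.5·39.5 − 8.5·34 = 362.7500; (r_i+r_j)·cross = 25·362.7500 = 9068.7500
edge 6: (8.5,39.5)→(5,27.5)  cross = 8.5·27.5 − 5·39.5 = 36.2500; (r_i+r_j)·cross = 13.5·36.2500 = 489.3750
Σcross = 721.2500 → A = |Σcross|/2 = 360.6250 mm²
Σ(r_i+r_j)·cross = 26895.0000 → first moment M = |Σ|/6 = 4482.5000
R_c = M/A = 4482.5000/360.6250 = 12.4298 mm
θ = 284° = 4.956735 rad
V = θ·R_c·A = 4.956735·12.4298·360.6250 = 22218.565 mm³

Volume = 22218.565 mm³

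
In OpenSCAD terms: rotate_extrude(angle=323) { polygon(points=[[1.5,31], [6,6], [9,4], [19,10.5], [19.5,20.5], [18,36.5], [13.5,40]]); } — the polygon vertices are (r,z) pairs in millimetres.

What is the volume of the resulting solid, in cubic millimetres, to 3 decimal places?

Volume = 29354.364 mm³

Profile (r,z), 7 vertices: (1.5,31) (6,6) (9,4) (19,10.5) (19.5,20.5) (18,36.5) (13.5,40)
edge 0: (1.5,31)→(6,6)  cross = 1.5·6 − 6·31 = -177.0000; (r_i+r_j)·cross = 7.5·-177.0000 = -1327.5000
edge 1: (6,6)→(9,4)  cross = 6·4 − 9·6 = -30.0000; (r_i+r_j)·cross = 15·-30.0000 = -450.0000
edge 2: (9,4)→(19,10.5)  cross = 9·10.5 − 19·4 = 18.5000; (r_i+r_j)·cross = 28·18.5000 = 518.0000
edge 3: (19,10.5)→(19.5,20.5)  cross = 19·20.5 − 19.5·10.5 = 184.7500; (r_i+r_j)·cross = 38.5·184.7500 = 7112.8750
edge 4: (19.5,20.5)→(18,36.5)  cross = 19.5·36.5 − 18·20.5 = 342.7500; (r_i+r_j)·cross = 37.5·342.7500 = 12853.1250
edge 5: (18,36.5)→(13.5,40)  cross = 18·40 − 13.5·36.5 = 227.2500; (r_i+r_j)·cross = 31.5·227.2500 = 7158.3750
edge 6: (13.5,40)→(1.5,31)  cross = 13.5·31 − 1.5·40 = 358.5000; (r_i+r_j)·cross = 15·358.5000 = 5377.5000
Σcross = 924.7500 → A = |Σcross|/2 = 462.3750 mm²
Σ(r_i+r_j)·cross = 31242.3750 → first moment M = |Σ|/6 = 5207.0625
R_c = M/A = 5207.0625/462.3750 = 11.2616 mm
θ = 323° = 5.637413 rad
V = θ·R_c·A = 5.637413·11.2616·462.3750 = 29354.364 mm³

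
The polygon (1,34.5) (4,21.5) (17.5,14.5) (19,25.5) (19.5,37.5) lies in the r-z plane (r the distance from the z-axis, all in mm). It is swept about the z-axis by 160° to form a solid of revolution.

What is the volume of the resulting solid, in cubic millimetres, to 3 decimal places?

Volume = 9362.993 mm³

Profile (r,z), 5 vertices: (1,34.5) (4,21.5) (17.5,14.5) (19,25.5) (19.5,37.5)
edge 0: (1,34.5)→(4,21.5)  cross = 1·21.5 − 4·34.5 = -116.5000; (r_i+r_j)·cross = 5·-116.5000 = -582.5000
edge 1: (4,21.5)→(17.5,14.5)  cross = 4·14.5 − 17.5·21.5 = -318.2500; (r_i+r_j)·cross = 21.5·-318.2500 = -6842.3750
edge 2: (17.5,14.5)→(19,25.5)  cross = 17.5·25.5 − 19·14.5 = 170.7500; (r_i+r_j)·cross = 36.5·170.7500 = 6232.3750
edge 3: (19,25.5)→(19.5,37.5)  cross = 19·37.5 − 19.5·25.5 = 215.2500; (r_i+r_j)·cross = 38.5·215.2500 = 8287.1250
edge 4: (19.5,37.5)→(1,34.5)  cross = 19.5·34.5 − 1·37.5 = 635.2500; (r_i+r_j)·cross = 20.5·635.2500 = 13022.6250
Σcross = 586.5000 → A = |Σcross|/2 = 293.2500 mm²
Σ(r_i+r_j)·cross = 20117.2500 → first moment M = |Σ|/6 = 3352.8750
R_c = M/A = 3352.8750/293.2500 = 11.4335 mm
θ = 160° = 2.792527 rad
V = θ·R_c·A = 2.792527·11.4335·293.2500 = 9362.993 mm³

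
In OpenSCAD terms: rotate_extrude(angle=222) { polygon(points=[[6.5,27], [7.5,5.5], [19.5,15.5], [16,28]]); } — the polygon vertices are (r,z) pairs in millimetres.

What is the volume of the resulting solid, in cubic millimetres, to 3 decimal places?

Volume = 9113.455 mm³

Profile (r,z), 4 vertices: (6.5,27) (7.5,5.5) (19.5,15.5) (16,28)
edge 0: (6.5,27)→(7.5,5.5)  cross = 6.5·5.5 − 7.5·27 = -166.7500; (r_i+r_j)·cross = 14·-166.7500 = -2334.5000
edge 1: (7.5,5.5)→(19.5,15.5)  cross = 7.5·15.5 − 19.5·5.5 = 9.0000; (r_i+r_j)·cross = 27·9.0000 = 243.0000
edge 2: (19.5,15.5)→(16,28)  cross = 19.5·28 − 16·15.5 = 298.0000; (r_i+r_j)·cross = 35.5·298.0000 = 10579.0000
edge 3: (16,28)→(6.5,27)  cross = 16·27 − 6.5·28 = 250.0000; (r_i+r_j)·cross = 22.5·250.0000 = 5625.0000
Σcross = 390.2500 → A = |Σcross|/2 = 195.1250 mm²
Σ(r_i+r_j)·cross = 14112.5000 → first moment M = |Σ|/6 = 2352.0833
R_c = M/A = 2352.0833/195.1250 = 12.0542 mm
θ = 222° = 3.874631 rad
V = θ·R_c·A = 3.874631·12.0542·195.1250 = 9113.455 mm³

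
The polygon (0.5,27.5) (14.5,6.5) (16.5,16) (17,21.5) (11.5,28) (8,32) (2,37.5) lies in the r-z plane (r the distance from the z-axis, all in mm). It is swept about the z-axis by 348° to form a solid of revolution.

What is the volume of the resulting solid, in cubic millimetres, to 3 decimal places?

Profile (r,z), 7 vertices: (0.5,27.5) (14.5,6.5) (16.5,16) (17,21.5) (11.5,28) (8,32) (2,37.5)
edge 0: (0.5,27.5)→(14.5,6.5)  cross = 0.5·6.5 − 14.5·27.5 = -395.5000; (r_i+r_j)·cross = 15·-395.5000 = -5932.5000
edge 1: (14.5,6.5)→(16.5,16)  cross = 14.5·16 − 16.5·6.5 = 124.7500; (r_i+r_j)·cross = 31·124.7500 = 3867.2500
edge 2: (16.5,16)→(17,21.5)  cross = 16.5·21.5 − 17·16 = 82.7500; (r_i+r_j)·cross = 33.5·82.7500 = 2772.1250
edge 3: (17,21.5)→(11.5,28)  cross = 17·28 − 11.5·21.5 = 228.7500; (r_i+r_j)·cross = 28.5·228.7500 = 6519.3750
edge 4: (11.5,28)→(8,32)  cross = 11.5·32 − 8·28 = 144.0000; (r_i+r_j)·cross = 19.5·144.0000 = 2808.0000
edge 5: (8,32)→(2,37.5)  cross = 8·37.5 − 2·32 = 236.0000; (r_i+r_j)·cross = 10·236.0000 = 2360.0000
edge 6: (2,37.5)→(0.5,27.5)  cross = 2·27.5 − 0.5·37.5 = 36.2500; (r_i+r_j)·cross = 2.5·36.2500 = 90.6250
Σcross = 457.0000 → A = |Σcross|/2 = 228.5000 mm²
Σ(r_i+r_j)·cross = 12484.8750 → first moment M = |Σ|/6 = 2080.8125
R_c = M/A = 2080.8125/228.5000 = 9.1064 mm
θ = 348° = 6.073746 rad
V = θ·R_c·A = 6.073746·9.1064·228.5000 = 12638.326 mm³

Volume = 12638.326 mm³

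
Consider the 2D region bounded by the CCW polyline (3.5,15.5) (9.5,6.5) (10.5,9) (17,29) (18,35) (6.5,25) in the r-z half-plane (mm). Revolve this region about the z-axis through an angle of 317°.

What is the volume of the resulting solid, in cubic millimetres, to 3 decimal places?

Volume = 10172.318 mm³

Profile (r,z), 6 vertices: (3.5,15.5) (9.5,6.5) (10.5,9) (17,29) (18,35) (6.5,25)
edge 0: (3.5,15.5)→(9.5,6.5)  cross = 3.5·6.5 − 9.5·15.5 = -124.5000; (r_i+r_j)·cross = 13·-124.5000 = -1618.5000
edge 1: (9.5,6.5)→(10.5,9)  cross = 9.5·9 − 10.5·6.5 = 17.2500; (r_i+r_j)·cross = 20·17.2500 = 345.0000
edge 2: (10.5,9)→(17,29)  cross = 10.5·29 − 17·9 = 151.5000; (r_i+r_j)·cross = 27.5·151.5000 = 4166.2500
edge 3: (17,29)→(18,35)  cross = 17·35 − 18·29 = 73.0000; (r_i+r_j)·cross = 35·73.0000 = 2555.0000
edge 4: (18,35)→(6.5,25)  cross = 18·25 − 6.5·35 = 222.5000; (r_i+r_j)·cross = 24.5·222.5000 = 5451.2500
edge 5: (6.5,25)→(3.5,15.5)  cross = 6.5·15.5 − 3.5·25 = 13.2500; (r_i+r_j)·cross = 10·13.2500 = 132.5000
Σcross = 353.0000 → A = |Σcross|/2 = 176.5000 mm²
Σ(r_i+r_j)·cross = 11031.5000 → first moment M = |Σ|/6 = 1838.5833
R_c = M/A = 1838.5833/176.5000 = 10.4169 mm
θ = 317° = 5.532694 rad
V = θ·R_c·A = 5.532694·10.4169·176.5000 = 10172.318 mm³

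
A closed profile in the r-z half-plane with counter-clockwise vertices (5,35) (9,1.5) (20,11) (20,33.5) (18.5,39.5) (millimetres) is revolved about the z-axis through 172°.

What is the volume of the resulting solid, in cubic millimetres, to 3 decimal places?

Volume = 16423.570 mm³

Profile (r,z), 5 vertices: (5,35) (9,1.5) (20,11) (20,33.5) (18.5,39.5)
edge 0: (5,35)→(9,1.5)  cross = 5·1.5 − 9·35 = -307.5000; (r_i+r_j)·cross = 14·-307.5000 = -4305.0000
edge 1: (9,1.5)→(20,11)  cross = 9·11 − 20·1.5 = 69.0000; (r_i+r_j)·cross = 29·69.0000 = 2001.0000
edge 2: (20,11)→(20,33.5)  cross = 20·33.5 − 20·11 = 450.0000; (r_i+r_j)·cross = 40·450.0000 = 18000.0000
edge 3: (20,33.5)→(18.5,39.5)  cross = 20·39.5 − 18.5·33.5 = 170.2500; (r_i+r_j)·cross = 38.5·170.2500 = 6554.6250
edge 4: (18.5,39.5)→(5,35)  cross = 18.5·35 − 5·39.5 = 450.0000; (r_i+r_j)·cross = 23.5·450.0000 = 10575.0000
Σcross = 831.7500 → A = |Σcross|/2 = 415.8750 mm²
Σ(r_i+r_j)·cross = 32825.6250 → first moment M = |Σ|/6 = 5470.9375
R_c = M/A = 5470.9375/415.8750 = 13.1552 mm
θ = 172° = 3.001966 rad
V = θ·R_c·A = 3.001966·13.1552·415.8750 = 16423.570 mm³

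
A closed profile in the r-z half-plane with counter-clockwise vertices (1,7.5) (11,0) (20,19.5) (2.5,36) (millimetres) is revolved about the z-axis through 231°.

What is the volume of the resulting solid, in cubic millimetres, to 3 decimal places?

Volume = 13910.913 mm³

Profile (r,z), 4 vertices: (1,7.5) (11,0) (20,19.5) (2.5,36)
edge 0: (1,7.5)→(11,0)  cross = 1·0 − 11·7.5 = -82.5000; (r_i+r_j)·cross = 12·-82.5000 = -990.0000
edge 1: (11,0)→(20,19.5)  cross = 11·19.5 − 20·0 = 214.5000; (r_i+r_j)·cross = 31·214.5000 = 6649.5000
edge 2: (20,19.5)→(2.5,36)  cross = 20·36 − 2.5·19.5 = 671.2500; (r_i+r_j)·cross = 22.5·671.2500 = 15103.1250
edge 3: (2.5,36)→(1,7.5)  cross = 2.5·7.5 − 1·36 = -17.2500; (r_i+r_j)·cross = 3.5·-17.2500 = -60.3750
Σcross = 786.0000 → A = |Σcross|/2 = 393.0000 mm²
Σ(r_i+r_j)·cross = 20702.2500 → first moment M = |Σ|/6 = 3450.3750
R_c = M/A = 3450.3750/393.0000 = 8.7796 mm
θ = 231° = 4.031711 rad
V = θ·R_c·A = 4.031711·8.7796·393.0000 = 13910.913 mm³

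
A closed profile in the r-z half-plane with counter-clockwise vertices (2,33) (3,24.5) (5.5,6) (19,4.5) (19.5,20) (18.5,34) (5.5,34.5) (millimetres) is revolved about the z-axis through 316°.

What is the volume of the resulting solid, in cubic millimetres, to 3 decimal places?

Profile (r,z), 7 vertices: (2,33) (3,24.5) (5.5,6) (19,4.5) (19.5,20) (18.5,34) (5.5,34.5)
edge 0: (2,33)→(3,24.5)  cross = 2·24.5 − 3·33 = -50.0000; (r_i+r_j)·cross = 5·-50.0000 = -250.0000
edge 1: (3,24.5)→(5.5,6)  cross = 3·6 − 5.5·24.5 = -116.7500; (r_i+r_j)·cross = 8.5·-116.7500 = -992.3750
edge 2: (5.5,6)→(19,4.5)  cross = 5.5·4.5 − 19·6 = -89.2500; (r_i+r_j)·cross = 24.5·-89.2500 = -2186.6250
edge 3: (19,4.5)→(19.5,20)  cross = 19·20 − 19.5·4.5 = 292.2500; (r_i+r_j)·cross = 38.5·292.2500 = 11251.6250
edge 4: (19.5,20)→(18.5,34)  cross = 19.5·34 − 18.5·20 = 293.0000; (r_i+r_j)·cross = 38·293.0000 = 11134.0000
edge 5: (18.5,34)→(5.5,34.5)  cross = 18.5·34.5 − 5.5·34 = 451.2500; (r_i+r_j)·cross = 24·451.2500 = 10830.0000
edge 6: (5.5,34.5)→(2,33)  cross = 5.5·33 − 2·34.5 = 112.5000; (r_i+r_j)·cross = 7.5·112.5000 = 843.7500
Σcross = 893.0000 → A = |Σcross|/2 = 446.5000 mm²
Σ(r_i+r_j)·cross = 30630.3750 → first moment M = |Σ|/6 = 5105.0625
R_c = M/A = 5105.0625/446.5000 = 11.4335 mm
θ = 316° = 5.515240 rad
V = θ·R_c·A = 5.515240·11.4335·446.5000 = 28155.647 mm³

Volume = 28155.647 mm³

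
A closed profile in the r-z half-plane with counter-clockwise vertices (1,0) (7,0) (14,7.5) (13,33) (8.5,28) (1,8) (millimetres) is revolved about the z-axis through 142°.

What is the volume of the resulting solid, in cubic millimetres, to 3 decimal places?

Profile (r,z), 6 vertices: (1,0) (7,0) (14,7.5) (13,33) (8.5,28) (1,8)
edge 0: (1,0)→(7,0)  cross = 1·0 − 7·0 = 0.0000; (r_i+r_j)·cross = 8·0.0000 = 0.0000
edge 1: (7,0)→(14,7.5)  cross = 7·7.5 − 14·0 = 52.5000; (r_i+r_j)·cross = 21·52.5000 = 1102.5000
edge 2: (14,7.5)→(13,33)  cross = 14·33 − 13·7.5 = 364.5000; (r_i+r_j)·cross = 27·364.5000 = 9841.5000
edge 3: (13,33)→(8.5,28)  cross = 13·28 − 8.5·33 = 83.5000; (r_i+r_j)·cross = 21.5·83.5000 = 1795.2500
edge 4: (8.5,28)→(1,8)  cross = 8.5·8 − 1·28 = 40.0000; (r_i+r_j)·cross = 9.5·40.0000 = 380.0000
edge 5: (1,8)→(1,0)  cross = 1·0 − 1·8 = -8.0000; (r_i+r_j)·cross = 2·-8.0000 = -16.0000
Σcross = 532.5000 → A = |Σcross|/2 = 266.2500 mm²
Σ(r_i+r_j)·cross = 13103.2500 → first moment M = |Σ|/6 = 2183.8750
R_c = M/A = 2183.8750/266.2500 = 8.2023 mm
θ = 142° = 2.478368 rad
V = θ·R_c·A = 2.478368·8.2023·266.2500 = 5412.445 mm³

Volume = 5412.445 mm³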